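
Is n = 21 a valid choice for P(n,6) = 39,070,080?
Yes

Solution: P(21,6) = 21·20·19·18·17·16 = 39,070,080, which equals 39,070,080.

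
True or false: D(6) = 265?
True

Derangements of 6 elements: D(6) = (6-1)·[D(5) + D(4)] = 5·[44 + 9] = 265.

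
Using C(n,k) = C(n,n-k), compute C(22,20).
231

C(22,20) = C(22,2) = 231.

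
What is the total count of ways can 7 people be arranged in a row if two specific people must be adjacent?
Treat pair as unit: (7-1)! arrangements × 2 internal orders = 1,440.

Answer: 1,440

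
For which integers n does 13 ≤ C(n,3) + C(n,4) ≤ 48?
5, 6

Explanation: C(4,3)+C(4,4)=5; C(5,3)+C(5,4)=15; C(6,3)+C(6,4)=35; C(7,3)+C(7,4)=70. So valid n = 5, 6.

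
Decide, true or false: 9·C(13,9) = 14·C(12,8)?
False

Explanation: Absorption identity k·C(n,k) = n·C(n-1,k-1). LHS = 9·715 = 6,435; RHS = 14·495 = 6,930.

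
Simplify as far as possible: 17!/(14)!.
4,080

Solution: This equals 17×16×15 = 4,080.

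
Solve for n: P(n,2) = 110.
11

Reasoning: P(n,2) = n(n−1) is increasing in n; n(n−1) ≈ (n−0.5)^2 = 110 gives n ≈ 11.0. Check: P(9,2) = 72, P(10,2) = 90, P(11,2) = 110 ✓. So n = 11.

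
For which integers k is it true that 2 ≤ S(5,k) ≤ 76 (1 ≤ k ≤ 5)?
2, 3, 4

Working:
S(5,1)=1; S(5,2)=15; S(5,3)=25; S(5,4)=10; S(5,5)=1. So valid k = 2, 3, 4.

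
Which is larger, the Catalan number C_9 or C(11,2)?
C_9

Explanation: C_9 = C(18,9)/(9+1) = 48,620/10 = 4,862; C(11,2) = 55.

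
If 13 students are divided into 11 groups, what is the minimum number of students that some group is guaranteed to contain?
2

Pigeonhole: ⌈13/11⌉ = 2.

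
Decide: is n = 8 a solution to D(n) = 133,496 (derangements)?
No

Reasoning: D(8) = (8-1)·[D(7) + D(6)] = 7·[1,854 + 265] = 14,833, which does not equal 133,496.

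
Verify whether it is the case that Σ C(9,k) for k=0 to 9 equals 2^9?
True

Working:
Binomial theorem: Σ C(9,k) = (1+1)^9 = 2^9 = 512; RHS 2^9 = 512.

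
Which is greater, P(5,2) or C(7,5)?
C(7,5)

Solution: P(5,2)=20, C(7,5)=21.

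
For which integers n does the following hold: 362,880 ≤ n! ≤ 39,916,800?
n! is strictly increasing; 9! = 362,880 and 11! = 39,916,800, so valid n = 9, 10, 11.
Final answer: 9, 10, 11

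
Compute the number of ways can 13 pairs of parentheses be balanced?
742,900

Explanation: Using the Catalan number formula: C_n = C(2n, n) / (n+1)
C_13 = C(26, 13) / (13+1)
     = 10400600 / 14
     = 742,900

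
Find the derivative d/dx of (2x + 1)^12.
24(2x + 1)^11

Chain rule: 12(2x+1)^{11} × 2 = 24(2x+1)^{11}.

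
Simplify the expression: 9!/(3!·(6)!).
84

Solution: This is C(9,3) = 84.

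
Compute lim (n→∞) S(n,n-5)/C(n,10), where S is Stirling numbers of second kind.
945

Explanation: The leading term of S(n,n-5) as a polynomial in n is (9)!!·C(n,10), so the ratio → (9)!! = 945.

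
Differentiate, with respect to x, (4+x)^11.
11(4+x)^10

Reasoning: Using the power rule: d/dx (4+x)^11 = 11(4+x)^{10}.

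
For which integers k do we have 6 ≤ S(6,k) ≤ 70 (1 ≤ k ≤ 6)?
S(6,1)=1; S(6,2)=31; S(6,3)=90; S(6,4)=65; S(6,5)=15; S(6,6)=1. So valid k = 2, 4, 5.
Final answer: 2, 4, 5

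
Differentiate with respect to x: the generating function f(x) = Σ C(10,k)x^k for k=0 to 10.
Σ k·C(10,k)x^(k-1) for k=1 to 10

Explanation: Term-by-term differentiation gives Σ k·C(10,k)x^{k-1} for k=1 to 10.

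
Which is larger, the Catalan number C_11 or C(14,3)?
C_11
C_11 = C(22,11)/(11+1) = 705,432/12 = 58,786; C(14,3) = 364.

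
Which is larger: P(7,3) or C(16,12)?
C(16,12)

Reasoning: P(7,3)=210, C(16,12)=1,820.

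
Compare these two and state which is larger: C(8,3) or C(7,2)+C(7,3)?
Equal

Reasoning: By Pascal's identity: C(8,3) = C(7,2)+C(7,3) = 56. Equal.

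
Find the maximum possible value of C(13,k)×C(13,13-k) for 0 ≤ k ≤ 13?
2,944,656

Reasoning: C(13,k)·C(13,13-k) = C(13,k)², maximised at the centre k = 6: C(13,6)² = 2,944,656.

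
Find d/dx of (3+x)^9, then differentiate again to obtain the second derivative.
72(3+x)^7

Solution: First derivative: 9(3+x)^{8}. Second derivative: 9·8·(3+x)^{7} = 72(3+x)^{7}.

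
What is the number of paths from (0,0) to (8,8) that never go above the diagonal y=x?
1,430

Counted by the Catalan number C_8: C_8 = C(16,8)/(8+1) = 12,870/9 = 1,430.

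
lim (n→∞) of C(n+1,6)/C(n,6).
1

Working:
Both numerator and denominator grow as n^6/6! for large n, so the ratio → 1.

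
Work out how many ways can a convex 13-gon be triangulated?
58,786
Using the Catalan number formula: C_n = C(2n, n) / (n+1)
C_11 = C(22, 11) / (11+1)
     = 705432 / 12
     = 58,786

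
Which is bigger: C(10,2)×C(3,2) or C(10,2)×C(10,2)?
C(10,2)×C(3,2)=135, C(10,2)×C(10,2)=2,025.
Final answer: C(10,2)×C(10,2)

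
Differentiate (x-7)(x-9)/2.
(2x - 16)/2

Working:
d/dx[(x-7)(x-9)] = (x-9) + (x-7) = 2x - 16. Dividing by 2 gives (2x - 16)/2.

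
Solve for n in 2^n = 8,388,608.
23

Solution: 8,388,608 = 1,024 × 1,024 × 8 = 2^10 × 2^10 × 2^3 = 2^23, so n = 23.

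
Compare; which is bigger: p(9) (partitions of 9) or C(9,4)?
C(9,4)
Pentagonal recurrence p(n) = p(n−1) + p(n−2) − p(n−5) − p(n−7) + …: p(9) = p(8) + p(7) − p(4) − p(2) = 22 + 15 − 5 − 2 = 30; C(9,4) = 126.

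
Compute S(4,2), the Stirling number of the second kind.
Using the Stirling recurrence: S(n,k) = k·S(n-1,k) + S(n-1,k-1)
S(4,2) = 2·S(3,2) + S(3,1)
         = 2·3 + 1
         = 6 + 1
         = 7

Answer: 7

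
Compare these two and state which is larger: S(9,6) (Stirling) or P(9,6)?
P(9,6)

Solution: S(9,6) = 6·S(8,6) + S(8,5) = 6·266 + 1,050 = 2,646; P(9,6) = 60,480.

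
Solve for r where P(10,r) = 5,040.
4

Reasoning: P(10,r) = 10·9·…·(10−r+1), a product of r factors. Multiplying down from 10: 10 = 10; 10·9 = 90; 10·9·8 = 720; 10·9·8·7 = 5,040 ✓ (4 factors). So r = 4.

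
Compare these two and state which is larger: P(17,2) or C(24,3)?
C(24,3)

Working:
P(17,2)=272, C(24,3)=2,024.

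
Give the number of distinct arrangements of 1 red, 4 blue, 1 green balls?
30
Multinomial: 6!/(1! × 4! × 1!) = 30.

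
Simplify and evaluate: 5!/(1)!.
120

Solution: This equals 5×4×...×2 = 120.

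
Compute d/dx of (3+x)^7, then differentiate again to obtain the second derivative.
First derivative: 7(3+x)^{6}. Second derivative: 7·6·(3+x)^{5} = 42(3+x)^{5}.

Answer: 42(3+x)^5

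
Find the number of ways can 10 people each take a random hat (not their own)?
1,334,961

Solution: Using D(n) = (n-1)[D(n-1) + D(n-2)]:
D(10) = (10-1) × [D(9) + D(8)]
      = 9 × [133496 + 14833]
      = 9 × 148329
      = 1,334,961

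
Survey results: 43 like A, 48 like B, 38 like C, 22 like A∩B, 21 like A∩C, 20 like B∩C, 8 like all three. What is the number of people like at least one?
74

Working:
|A∪B∪C| = 43+48+38-22-21-20+8 = 74.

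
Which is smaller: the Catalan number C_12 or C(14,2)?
C_12 = C(24,12)/(12+1) = 2,704,156/13 = 208,012; C(14,2) = 91.

Answer: C(14,2)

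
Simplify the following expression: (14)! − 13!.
80,951,270,400

Reasoning: (14)! − 13! = (14)·13! − 13! = (14−1)·13! = 13·13! = 80,951,270,400.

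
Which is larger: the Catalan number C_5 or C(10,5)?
C(10,5)

C_5 = C(10,5)/(5+1) = 252/6 = 42; C(10,5) = 252.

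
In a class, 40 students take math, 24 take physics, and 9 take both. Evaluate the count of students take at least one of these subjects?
55

|A∪B| = |A|+|B|-|A∩B| = 40+24-9 = 55.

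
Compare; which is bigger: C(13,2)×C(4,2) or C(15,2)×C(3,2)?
C(13,2)×C(4,2)
C(13,2)×C(4,2)=468, C(15,2)×C(3,2)=315.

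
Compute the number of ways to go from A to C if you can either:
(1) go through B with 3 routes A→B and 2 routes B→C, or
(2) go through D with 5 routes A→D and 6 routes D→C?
36

Working:
Route via B: 3×2=6. Route via D: 5×6=30. Total: 36.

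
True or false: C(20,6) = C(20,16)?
False

Solution: C(20,6) = 38,760 but C(20,16) = 4,845; symmetry gives C(20,6) = C(20,14), not C(20,16).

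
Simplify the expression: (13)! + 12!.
(13)! + 12! = (13)·12! + 12! = (13+1)·12! = 14·12! = 6,706,022,400.
Final answer: 6,706,022,400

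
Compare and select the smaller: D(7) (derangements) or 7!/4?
7!/4

Explanation: D(7) = (7-1)·[D(6) + D(5)] = 6·[265 + 44] = 1,854; 7!/4 = 5,040/4 = 1,260.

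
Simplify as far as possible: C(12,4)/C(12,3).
9/4

Solution: C(n,k+1)/C(n,k) = (n−k)/(k+1). Here (12−3)/(3+1) = 9/4 = 9/4.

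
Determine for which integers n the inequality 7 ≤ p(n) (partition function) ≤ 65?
5, 6, 7, 8, 9, 10, 11

Reasoning: Tabulating p(n) via p(n) = p(n−1) + p(n−2) − p(n−5) − p(n−7) + …: p(4)=5; p(5)=7; p(6)=11; p(7)=15; p(8)=22; p(9)=30; p(10)=42; p(11)=56; p(12)=77. So valid n = 5, 6, 7, 8, 9, 10, 11.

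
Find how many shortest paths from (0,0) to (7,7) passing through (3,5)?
840

Reasoning: To (3,5): C(8,3)=56. From there: C(6,4)=15. Total: 840.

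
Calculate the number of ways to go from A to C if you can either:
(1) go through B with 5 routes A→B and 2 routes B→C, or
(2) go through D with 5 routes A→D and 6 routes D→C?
40

Route via B: 5×2=10. Route via D: 5×6=30. Total: 40.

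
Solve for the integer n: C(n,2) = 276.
24

Solution: C(n,2) = n(n−1)/2! is increasing in n, and n(n−1) = 2!·276 = 552 ≈ (n−0.5)^2 gives n ≈ 24.0. Check: C(22,2) = 231, C(23,2) = 253, C(24,2) = 276 ✓. So n = 24.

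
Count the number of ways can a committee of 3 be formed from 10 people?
120

Working:
C(10,3) = 10! / (3! × (10-3)!)
         = 10! / (3! × 7!)
         = 120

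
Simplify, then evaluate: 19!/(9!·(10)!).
92,378

Explanation: This is C(19,9) = 92,378.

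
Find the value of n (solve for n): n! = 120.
n! is strictly increasing. 3! = 6, 4! = 24, 5! = 120 ✓. So n = 5.
Final answer: 5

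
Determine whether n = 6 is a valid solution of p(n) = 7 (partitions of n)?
No

Reasoning: Pentagonal recurrence p(n) = p(n−1) + p(n−2) − p(n−5) − p(n−7) + …: p(6) = p(5) + p(4) − p(1) = 7 + 5 − 1 = 11, which does not equal 7.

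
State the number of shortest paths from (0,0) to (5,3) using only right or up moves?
Choose 5 rights from 8 moves: C(8,5) = 56.
Final answer: 56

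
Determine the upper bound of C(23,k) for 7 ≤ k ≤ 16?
C(23,k) is maximised at the centre of the row: C(23,11) = 1,352,078.
Final answer: 1,352,078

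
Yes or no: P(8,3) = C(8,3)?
No

P(8,3) = 336 but C(8,3) = 56; they differ by a factor of 3! = 6, so the statement does not hold.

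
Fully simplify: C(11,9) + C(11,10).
66

Working:
By Pascal's identity: C(12,10) = 66.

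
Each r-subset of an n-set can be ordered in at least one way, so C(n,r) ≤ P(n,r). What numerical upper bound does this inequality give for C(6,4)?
360

Working:
P(6,4) = 6·5·4·3 = 360, so C(6,4) ≤ 360. (The bound is loose by a factor of 4! = 24: C(6,4) = 360/24 = 15.)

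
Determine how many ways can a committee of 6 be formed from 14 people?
3,003

Working:
C(14,6) = 14! / (6! × (14-6)!)
         = 14! / (6! × 8!)
         = 3,003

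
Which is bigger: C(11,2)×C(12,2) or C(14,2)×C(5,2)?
C(11,2)×C(12,2)

Working:
C(11,2)×C(12,2)=3,630, C(14,2)×C(5,2)=910.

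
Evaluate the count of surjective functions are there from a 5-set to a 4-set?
Onto functions = 4! × S(5,4)
First compute S(5,4) via recurrence:
Using the Stirling recurrence: S(n,k) = k·S(n-1,k) + S(n-1,k-1)
S(5,4) = 4·S(4,4) + S(4,3)
         = 4·1 + 6
         = 4 + 6
         = 10
Then: 24 × 10 = 240

Answer: 240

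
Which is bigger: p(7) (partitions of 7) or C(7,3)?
C(7,3)

Reasoning: Pentagonal recurrence p(n) = p(n−1) + p(n−2) − p(n−5) − p(n−7) + …: p(7) = p(6) + p(5) − p(2) − p(0) = 11 + 7 − 2 − 1 = 15; C(7,3) = 35.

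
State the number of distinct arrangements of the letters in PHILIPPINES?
Word has 11 letters (P=3, H=1, I=3, L=1, N=1, E=1, S=1). Arrangements: 11!/Π(k!) = 1,108,800.
Final answer: 1,108,800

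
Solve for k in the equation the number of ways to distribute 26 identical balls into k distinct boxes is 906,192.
7
Stars and bars: the count is C(26+k−1, k−1), increasing in k. k=5: C(30,4) = 27,405, k=6: C(31,5) = 169,911, k=7: C(32,6) = 906,192 ✓. So k = 7.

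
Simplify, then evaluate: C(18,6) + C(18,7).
50,388

By Pascal's identity: C(19,7) = 50,388.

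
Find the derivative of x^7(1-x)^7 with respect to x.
7x^6(1-x)^7 - 7x^7(1-x)^6
Product rule: 7x^{6}(1-x)^{7} + x^7·(-7)(1-x)^{6}.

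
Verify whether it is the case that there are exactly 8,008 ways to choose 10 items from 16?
True

Solution: C(16,10) = 8,008.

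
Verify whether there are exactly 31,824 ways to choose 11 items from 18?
C(18,11) = 31,824.

Answer: True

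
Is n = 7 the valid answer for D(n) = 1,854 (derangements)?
Yes

Explanation: D(7) = (7-1)·[D(6) + D(5)] = 6·[265 + 44] = 1,854, which equals 1,854.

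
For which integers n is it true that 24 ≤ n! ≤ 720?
n! is strictly increasing; 4! = 24 and 6! = 720, so valid n = 4, 5, 6.
Final answer: 4, 5, 6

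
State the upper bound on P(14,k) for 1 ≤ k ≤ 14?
87,178,291,200

Explanation: P(14,k) increases in k, so maximum at k = 14: 14! = 87,178,291,200.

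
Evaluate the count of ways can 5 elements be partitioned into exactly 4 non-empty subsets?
10
This equals S(5,4), the Stirling number of the 2nd kind.
Using the Stirling recurrence: S(n,k) = k·S(n-1,k) + S(n-1,k-1)
S(5,4) = 4·S(4,4) + S(4,3)
         = 4·1 + 6
         = 4 + 6
         = 10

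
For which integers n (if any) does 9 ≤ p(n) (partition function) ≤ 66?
6, 7, 8, 9, 10, 11
Tabulating p(n) via p(n) = p(n−1) + p(n−2) − p(n−5) − p(n−7) + …: p(5)=7; p(6)=11; p(7)=15; p(8)=22; p(9)=30; p(10)=42; p(11)=56; p(12)=77. So valid n = 6, 7, 8, 9, 10, 11.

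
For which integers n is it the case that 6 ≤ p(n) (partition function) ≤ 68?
Tabulating p(n) via p(n) = p(n−1) + p(n−2) − p(n−5) − p(n−7) + …: p(4)=5; p(5)=7; p(6)=11; p(7)=15; p(8)=22; p(9)=30; p(10)=42; p(11)=56; p(12)=77. So valid n = 5, 6, 7, 8, 9, 10, 11.
Final answer: 5, 6, 7, 8, 9, 10, 11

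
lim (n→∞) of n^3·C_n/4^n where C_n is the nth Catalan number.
∞

C_n ~ 4^n/(n^(3/2)√π), so n^3·C_n/4^n ~ n^(3 − 3/2)/√π → ∞.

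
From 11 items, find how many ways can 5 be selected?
462

Working:
C(11,5) = 11! / (5! × (11-5)!)
         = 11! / (5! × 6!)
         = 462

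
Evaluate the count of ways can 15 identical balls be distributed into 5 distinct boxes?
C(15+5-1, 5-1) = C(19, 4) = 3,876.

Answer: 3,876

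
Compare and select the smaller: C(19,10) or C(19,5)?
C(19,5)

Solution: C(19,10)=92,378, C(19,5)=11,628.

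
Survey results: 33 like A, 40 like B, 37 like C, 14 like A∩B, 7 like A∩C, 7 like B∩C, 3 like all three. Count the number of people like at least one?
85
|A∪B∪C| = 33+40+37-14-7-7+3 = 85.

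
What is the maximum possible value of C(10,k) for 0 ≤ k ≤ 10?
252

Solution: Maximum at k = 5: C(10,5) = 252.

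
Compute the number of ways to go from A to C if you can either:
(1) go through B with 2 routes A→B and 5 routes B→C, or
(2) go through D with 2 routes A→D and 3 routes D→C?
16

Reasoning: Route via B: 2×5=10. Route via D: 2×3=6. Total: 16.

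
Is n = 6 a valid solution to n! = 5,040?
No

Solution: 6! = 6·5! = 6·120 = 720, which does not equal 5,040.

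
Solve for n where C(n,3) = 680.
17

Reasoning: C(n,3) = n(n−1)(n−2)/3! is increasing in n, and n(n−1)(n−2) = 3!·680 = 4,080 ≈ (n−1)^3 gives n ≈ 17.0. Check: C(15,3) = 455, C(16,3) = 560, C(17,3) = 680 ✓. So n = 17.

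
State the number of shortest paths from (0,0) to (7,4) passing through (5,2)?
To (5,2): C(7,5)=21. From there: C(4,2)=6. Total: 126.
Final answer: 126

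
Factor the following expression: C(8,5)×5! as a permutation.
P(8,5)

Solution: C(8,5)×5! = [8!/(5!(3)!)]×5! = 8!/(3)! = P(8,5) = 6,720.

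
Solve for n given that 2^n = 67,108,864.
26

Reasoning: 67,108,864 = 1,024 × 1,024 × 64 = 2^10 × 2^10 × 2^6 = 2^26, so n = 26.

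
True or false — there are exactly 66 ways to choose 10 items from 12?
True
C(12,10) = 66.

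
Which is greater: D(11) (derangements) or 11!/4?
D(11)

D(11) = (11-1)·[D(10) + D(9)] = 10·[1,334,961 + 133,496] = 14,684,570; 11!/4 = 39,916,800/4 = 9,979,200.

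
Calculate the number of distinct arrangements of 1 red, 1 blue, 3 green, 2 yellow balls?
Multinomial: 7!/(1! × 1! × 3! × 2!) = 420.
Final answer: 420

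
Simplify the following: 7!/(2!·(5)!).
21

This is C(7,2) = 21.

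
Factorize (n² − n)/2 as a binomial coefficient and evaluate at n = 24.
C(n,2); C(24,2) = 276

(n² − n)/2 = n(n−1)/2 = C(n,2). At n = 24: C(24,2) = 276.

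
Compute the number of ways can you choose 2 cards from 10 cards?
45

Working:
C(10,2) = 10! / (2! × (10-2)!)
         = 10! / (2! × 8!)
         = 45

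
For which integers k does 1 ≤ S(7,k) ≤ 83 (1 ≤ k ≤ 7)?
1, 2, 6, 7
S(7,1)=1; S(7,2)=63; S(7,3)=301; S(7,4)=350; S(7,5)=140; S(7,6)=21; S(7,7)=1. So valid k = 1, 2, 6, 7.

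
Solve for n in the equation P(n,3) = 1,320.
12

Reasoning: P(n,3) = n(n−1)(n−2) is increasing in n; n(n−1)(n−2) ≈ (n−1)^3 = 1,320 gives n ≈ 12.0. Check: P(10,3) = 720, P(11,3) = 990, P(12,3) = 1,320 ✓. So n = 12.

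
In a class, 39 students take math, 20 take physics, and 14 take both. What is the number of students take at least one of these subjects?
45
|A∪B| = |A|+|B|-|A∩B| = 39+20-14 = 45.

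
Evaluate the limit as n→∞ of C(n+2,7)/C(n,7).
1

Reasoning: Both numerator and denominator grow as n^7/7! for large n, so the ratio → 1.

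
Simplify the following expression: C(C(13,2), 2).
3,003

Explanation: C(13,2) = 78, then C(78, 2) = 3,003.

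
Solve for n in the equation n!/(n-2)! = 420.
21

Reasoning: n!/(n-2)! = n×(n-1), a product of 2 consecutive integers ≈ (n−0.5)^2. 420^(1/2) + 0.5 ≈ 21.0; check n = 21: 21×20 = 420 ✓. So n = 21.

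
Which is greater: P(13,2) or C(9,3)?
P(13,2)

Explanation: P(13,2)=156, C(9,3)=84.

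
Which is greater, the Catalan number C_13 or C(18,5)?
C_13

Reasoning: C_13 = C(26,13)/(13+1) = 10,400,600/14 = 742,900; C(18,5) = 8,568.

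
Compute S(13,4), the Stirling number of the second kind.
2,532,530

Solution: Using the Stirling recurrence: S(n,k) = k·S(n-1,k) + S(n-1,k-1)
S(13,4) = 4·S(12,4) + S(12,3)
         = 4·611501 + 86526
         = 2446004 + 86526
         = 2,532,530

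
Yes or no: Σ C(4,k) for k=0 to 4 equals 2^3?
No

Binomial theorem: Σ C(4,k) = (1+1)^4 = 2^4 = 16; RHS 2^3 = 8.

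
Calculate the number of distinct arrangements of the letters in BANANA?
60

Explanation: Word has 6 letters (B=1, A=3, N=2). Arrangements: 6!/Π(k!) = 60.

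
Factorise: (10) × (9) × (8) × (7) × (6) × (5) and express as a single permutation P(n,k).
P(10,6) = 10!/(4)!

Reasoning: Product of 6 consecutive descending integers starting at 10: P(10,6) = 10!/4! = 151,200.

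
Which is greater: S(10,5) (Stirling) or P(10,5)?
S(10,5)

Reasoning: S(10,5) = 5·S(9,5) + S(9,4) = 5·6,951 + 7,770 = 42,525; P(10,5) = 30,240.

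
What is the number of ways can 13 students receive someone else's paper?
2,290,792,932

Using D(n) = (n-1)[D(n-1) + D(n-2)]:
D(13) = (13-1) × [D(12) + D(11)]
      = 12 × [176214841 + 14684570]
      = 12 × 190899411
      = 2,290,792,932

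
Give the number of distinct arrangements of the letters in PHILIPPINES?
1,108,800

Reasoning: Word has 11 letters (P=3, H=1, I=3, L=1, N=1, E=1, S=1). Arrangements: 11!/Π(k!) = 1,108,800.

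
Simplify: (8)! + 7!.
45,360

(8)! + 7! = (8)·7! + 7! = (8+1)·7! = 9·7! = 45,360.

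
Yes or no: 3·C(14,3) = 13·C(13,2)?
No

Solution: Absorption identity k·C(n,k) = n·C(n-1,k-1). LHS = 3·364 = 1,092; RHS = 13·78 = 1,014.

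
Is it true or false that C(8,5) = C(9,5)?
False

Reasoning: LHS = C(8,5) = 56; RHS = C(9,5) = 126. 56 ≠ 126, so the statement does not hold.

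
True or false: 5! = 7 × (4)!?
5! = 5 × 4! = 120, but 7 × 4! = 168.
Final answer: False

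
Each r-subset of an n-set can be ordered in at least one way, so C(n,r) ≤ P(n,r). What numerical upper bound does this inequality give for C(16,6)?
5,765,760

Explanation: P(16,6) = 16·15·14·13·12·11 = 5,765,760, so C(16,6) ≤ 5,765,760. (The bound is loose by a factor of 6! = 720: C(16,6) = 5,765,760/720 = 8,008.)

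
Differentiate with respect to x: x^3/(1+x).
Quotient rule: [3x^{2}(1+x) - x^3]/(1+x)².

Answer: (3x^2(1+x) - x^3)/(1+x)²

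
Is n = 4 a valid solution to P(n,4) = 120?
No

Solution: P(4,4) = 4·3·2·1 = 24, which does not equal 120.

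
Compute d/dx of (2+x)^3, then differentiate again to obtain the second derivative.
First derivative: 3(2+x)^{2}. Second derivative: 3·2·(2+x)^{1} = 6(2+x)^{1}.
Final answer: 6(2+x)^1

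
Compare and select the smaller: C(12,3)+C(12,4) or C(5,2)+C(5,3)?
First=715, Second=20.

Answer: C(5,2)+C(5,3)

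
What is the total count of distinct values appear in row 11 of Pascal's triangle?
6

Working:
Row 11 has entries C(11,0)..C(11,11); by symmetry C(11,k)=C(11,11-k), giving 6 distinct values.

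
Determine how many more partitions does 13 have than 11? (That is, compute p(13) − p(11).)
45

Explanation: Pentagonal recurrence p(n) = p(n−1) + p(n−2) − p(n−5) − p(n−7) + …: p(13) = p(12) + p(11) − p(8) − p(6) + p(1) = 77 + 56 − 22 − 11 + 1 = 101.
p(11) = p(10) + p(9) − p(6) − p(4) = 42 + 30 − 11 − 5 = 56.
Difference = 101 − 56 = 45.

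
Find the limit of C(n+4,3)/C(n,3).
1

Solution: Both numerator and denominator grow as n^3/3! for large n, so the ratio → 1.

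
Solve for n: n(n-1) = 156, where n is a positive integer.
13

n² − n − 156 = 0, so n = (1 ± √(1 + 4·156))/2 = (1 ± √625)/2 = (1 ± 25)/2, i.e. n = 13 or n = -12. Taking the positive root, n = 13 (check: 13×12 = 156).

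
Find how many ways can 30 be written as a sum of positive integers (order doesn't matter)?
5,604

Pentagonal recurrence p(n) = p(n−1) + p(n−2) − p(n−5) − p(n−7) + …: p(30) = p(29) + p(28) − p(25) − p(23) + p(18) + p(15) − p(8) − p(4) = 4,565 + 3,718 − 1,958 − 1,255 + 385 + 176 − 22 − 5 = 5,604.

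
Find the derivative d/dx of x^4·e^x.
(4x^3 + x^4)e^x

Solution: Product rule: d/dx[x^4]·e^x + x^4·d/dx[e^x] = 4x^{3}e^x + x^4e^x.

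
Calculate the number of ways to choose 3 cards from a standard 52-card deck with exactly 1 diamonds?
9,633

Working:
13 diamonds and 39 non-diamonds: C(13,1) × C(39,2) = 13 × 741 = 9,633.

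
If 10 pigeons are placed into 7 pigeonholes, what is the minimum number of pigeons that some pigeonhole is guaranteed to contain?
2

Pigeonhole: ⌈10/7⌉ = 2.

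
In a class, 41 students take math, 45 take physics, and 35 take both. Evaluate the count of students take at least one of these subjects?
51

|A∪B| = |A|+|B|-|A∩B| = 41+45-35 = 51.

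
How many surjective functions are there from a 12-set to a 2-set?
4,094

Solution: Onto functions = 2! × S(12,2)
First compute S(12,2) via recurrence:
Using the Stirling recurrence: S(n,k) = k·S(n-1,k) + S(n-1,k-1)
S(12,2) = 2·S(11,2) + S(11,1)
         = 2·1023 + 1
         = 2046 + 1
         = 2,047
Then: 2 × 2047 = 4,094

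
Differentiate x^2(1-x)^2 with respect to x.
Product rule: 2x^{1}(1-x)^{2} + x^2·(-2)(1-x)^{1}.
Final answer: 2x^1(1-x)^2 - 2x^2(1-x)^1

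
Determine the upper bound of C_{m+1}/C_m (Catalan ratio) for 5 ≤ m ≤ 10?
C_{m+1}/C_m = 2(2m+1)/(m+2), which increases with m. Maximum at m = 10: 2·21/12 = 7/2.

Answer: 7/2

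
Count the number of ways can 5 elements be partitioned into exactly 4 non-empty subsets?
10

Reasoning: This equals S(5,4), the Stirling number of the 2nd kind.
Using the Stirling recurrence: S(n,k) = k·S(n-1,k) + S(n-1,k-1)
S(5,4) = 4·S(4,4) + S(4,3)
         = 4·1 + 6
         = 4 + 6
         = 10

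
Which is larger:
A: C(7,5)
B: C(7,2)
A=C(7,5)=21, B=C(7,2)=21.

Answer: Equal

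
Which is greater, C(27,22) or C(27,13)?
C(27,22)=80,730, C(27,13)=20,058,300.
Final answer: C(27,13)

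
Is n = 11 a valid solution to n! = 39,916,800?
11! = 11·10! = 11·3,628,800 = 39,916,800, which equals 39,916,800.
Final answer: Yes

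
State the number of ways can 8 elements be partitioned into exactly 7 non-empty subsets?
28

Explanation: This equals S(8,7), the Stirling number of the 2nd kind.
Using the Stirling recurrence: S(n,k) = k·S(n-1,k) + S(n-1,k-1)
S(8,7) = 7·S(7,7) + S(7,6)
         = 7·1 + 21
         = 7 + 21
         = 28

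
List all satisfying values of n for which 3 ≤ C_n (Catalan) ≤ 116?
3, 4, 5

Working:
C_2=2; C_3=5; C_4=14; C_5=42; C_6=132. So valid n = 3, 4, 5.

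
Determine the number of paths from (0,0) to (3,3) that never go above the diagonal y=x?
5

Solution: Counted by the Catalan number C_3: C_3 = C(6,3)/(3+1) = 20/4 = 5.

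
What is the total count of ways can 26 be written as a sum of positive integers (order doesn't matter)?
2,436
Pentagonal recurrence p(n) = p(n−1) + p(n−2) − p(n−5) − p(n−7) + …: p(26) = p(25) + p(24) − p(21) − p(19) + p(14) + p(11) − p(4) − p(0) = 1,958 + 1,575 − 792 − 490 + 135 + 56 − 5 − 1 = 2,436.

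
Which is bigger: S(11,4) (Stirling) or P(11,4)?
S(11,4)
S(11,4) = 4·S(10,4) + S(10,3) = 4·34,105 + 9,330 = 145,750; P(11,4) = 7,920.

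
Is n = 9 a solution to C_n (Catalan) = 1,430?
No

Solution: C_9 = C(18,9)/(9+1) = 48,620/10 = 4,862, which does not equal 1,430.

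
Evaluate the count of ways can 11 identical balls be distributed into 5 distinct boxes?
1,365

Solution: C(11+5-1, 5-1) = C(15, 4) = 1,365.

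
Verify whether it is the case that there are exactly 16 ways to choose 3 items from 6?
False

Explanation: C(6,3) = 20 ≠ 16.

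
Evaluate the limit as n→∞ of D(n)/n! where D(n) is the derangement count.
1/e

D(n)/n! → 1/e ≈ 0.3679 as n → ∞.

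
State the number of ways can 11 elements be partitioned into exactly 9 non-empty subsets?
1,155
This equals S(11,9), the Stirling number of the 2nd kind.
Using the Stirling recurrence: S(n,k) = k·S(n-1,k) + S(n-1,k-1)
S(11,9) = 9·S(10,9) + S(10,8)
         = 9·45 + 750
         = 405 + 750
         = 1,155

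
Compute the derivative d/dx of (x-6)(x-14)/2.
(2x - 20)/2

Explanation: d/dx[(x-6)(x-14)] = (x-14) + (x-6) = 2x - 20. Dividing by 2 gives (2x - 20)/2.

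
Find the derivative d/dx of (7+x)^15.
15(7+x)^14

Explanation: Using the power rule: d/dx (7+x)^15 = 15(7+x)^{14}.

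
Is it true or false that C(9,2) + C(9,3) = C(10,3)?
True

Pascal's identity: LHS = 36 + 84 = 120; RHS = C(10,3) = 120. Both sides agree, so the statement holds.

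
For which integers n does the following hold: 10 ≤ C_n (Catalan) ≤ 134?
4, 5, 6

Working:
C_3=5; C_4=14; C_5=42; C_6=132; C_7=429. So valid n = 4, 5, 6.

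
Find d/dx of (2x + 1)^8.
Chain rule: 8(2x+1)^{7} × 2 = 16(2x+1)^{7}.

Answer: 16(2x + 1)^7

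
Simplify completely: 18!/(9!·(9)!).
48,620

This is C(18,9) = 48,620.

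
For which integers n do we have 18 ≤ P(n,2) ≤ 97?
5, 6, 7, 8, 9, 10

Working:
P(4,2)=12; P(5,2)=20; P(6,2)=30; P(7,2)=42; P(8,2)=56; P(9,2)=72; P(10,2)=90; P(11,2)=110. So valid n = 5, 6, 7, 8, 9, 10.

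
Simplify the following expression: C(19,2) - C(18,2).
18

C(19,2) - C(18,2) = C(18,1) = 18.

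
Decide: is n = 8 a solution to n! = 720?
No

8! = 8·7! = 8·5,040 = 40,320, which does not equal 720.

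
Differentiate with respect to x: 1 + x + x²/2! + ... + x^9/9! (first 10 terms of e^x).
Differentiating term by term gives the first 9 terms of e^x.

Answer: 1 + x + x²/2! + ... + x^8/8!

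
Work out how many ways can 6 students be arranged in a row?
Arrangements of 6 distinct objects: 6! = 720.
Final answer: 720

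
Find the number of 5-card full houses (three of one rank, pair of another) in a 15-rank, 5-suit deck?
Triple rank: 15. Triple suits: C(5,3)=10. Pair rank: 14. Pair suits: C(5,2)=10. Total: 21,000.
Final answer: 21,000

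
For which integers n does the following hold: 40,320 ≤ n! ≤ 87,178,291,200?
8, 9, 10, 11, 12, 13, 14

Explanation: n! is strictly increasing; 8! = 40,320 and 14! = 87,178,291,200, so valid n = 8, 9, 10, 11, 12, 13, 14.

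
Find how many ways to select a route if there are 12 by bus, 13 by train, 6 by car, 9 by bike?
40

Explanation: By the addition principle: 12 + 13 + 6 + 9 = 40.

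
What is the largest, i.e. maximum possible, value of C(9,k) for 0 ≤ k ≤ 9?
126

Explanation: Maximum at k = 4 or k = 5: C(9,4) = 126.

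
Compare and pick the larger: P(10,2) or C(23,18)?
C(23,18)

P(10,2)=90, C(23,18)=33,649.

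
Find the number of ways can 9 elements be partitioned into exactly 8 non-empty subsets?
36
This equals S(9,8), the Stirling number of the 2nd kind.
Using the Stirling recurrence: S(n,k) = k·S(n-1,k) + S(n-1,k-1)
S(9,8) = 8·S(8,8) + S(8,7)
         = 8·1 + 28
         = 8 + 28
         = 36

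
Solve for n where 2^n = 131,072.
17

131,072 = 1,024 × 128 = 2^10 × 2^7 = 2^17, so n = 17.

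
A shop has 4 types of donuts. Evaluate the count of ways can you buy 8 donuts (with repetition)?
165

Reasoning: Stars and bars: C(8+4-1, 8) = C(11, 8) = 165.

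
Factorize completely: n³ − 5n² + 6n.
n(n − 2)(n − 3)

n³ − 5n² + 6n = n(n² − 5n + 6) = n(n − 2)(n − 3).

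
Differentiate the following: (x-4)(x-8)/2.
(2x - 12)/2
d/dx[(x-4)(x-8)] = (x-8) + (x-4) = 2x - 12. Dividing by 2 gives (2x - 12)/2.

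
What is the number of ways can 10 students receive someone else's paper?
1,334,961
Using D(n) = (n-1)[D(n-1) + D(n-2)]:
D(10) = (10-1) × [D(9) + D(8)]
      = 9 × [133496 + 14833]
      = 9 × 148329
      = 1,334,961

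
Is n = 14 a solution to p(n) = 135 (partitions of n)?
Pentagonal recurrence p(n) = p(n−1) + p(n−2) − p(n−5) − p(n−7) + …: p(14) = p(13) + p(12) − p(9) − p(7) + p(2) = 101 + 77 − 30 − 15 + 2 = 135, which equals 135.
Final answer: Yes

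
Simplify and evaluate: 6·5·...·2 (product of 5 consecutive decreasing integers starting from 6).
This is P(6,5) = 6!/(1)! = 720.
Final answer: 720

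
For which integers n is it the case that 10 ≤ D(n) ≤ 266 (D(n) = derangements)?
5, 6

Reasoning: Using D(n) = (n−1)[D(n−1) + D(n−2)] with D(1)=0, D(2)=1: D(4)=9; D(5)=44; D(6)=265; D(7)=1,854. So valid n = 5, 6.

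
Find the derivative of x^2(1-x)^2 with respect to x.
Product rule: 2x^{1}(1-x)^{2} + x^2·(-2)(1-x)^{1}.

Answer: 2x^1(1-x)^2 - 2x^2(1-x)^1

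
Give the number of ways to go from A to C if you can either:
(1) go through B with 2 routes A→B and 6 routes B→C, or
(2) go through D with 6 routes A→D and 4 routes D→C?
36

Reasoning: Route via B: 2×6=12. Route via D: 6×4=24. Total: 36.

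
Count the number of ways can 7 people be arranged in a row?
5,040

Reasoning: Arrangements of 7 distinct objects: 7! = 5,040.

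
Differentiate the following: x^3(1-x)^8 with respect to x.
3x^2(1-x)^8 - 8x^3(1-x)^7

Product rule: 3x^{2}(1-x)^{8} + x^3·(-8)(1-x)^{7}.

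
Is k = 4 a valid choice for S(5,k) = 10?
Yes

Solution: S(5,4) = 4·S(4,4) + S(4,3) = 4·1 + 6 = 10, which equals 10.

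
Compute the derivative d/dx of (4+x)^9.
9(4+x)^8

Reasoning: Using the power rule: d/dx (4+x)^9 = 9(4+x)^{8}.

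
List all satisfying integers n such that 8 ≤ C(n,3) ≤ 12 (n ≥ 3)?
C(4,3)=4; C(5,3)=10; C(6,3)=20. So valid n = 5.
Final answer: 5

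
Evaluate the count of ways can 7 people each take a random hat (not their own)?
Using D(n) = (n-1)[D(n-1) + D(n-2)]:
D(7) = (7-1) × [D(6) + D(5)]
      = 6 × [265 + 44]
      = 6 × 309
      = 1,854
Final answer: 1,854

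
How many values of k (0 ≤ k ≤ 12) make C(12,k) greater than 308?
5

Row 12 is unimodal and symmetric about k=12/2. C(12,3)=220 ≤ 308; C(12,4)=495 > 308; by symmetry C(12,k) > 308 for k = 4..8. That's 8 - 4 + 1 = 5 values.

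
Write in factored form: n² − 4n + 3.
(n − 1)(n − 3)
Seek roots whose sum is 4 and product is 3: (1, 3). So n² − 4n + 3 = (n − 1)(n − 3).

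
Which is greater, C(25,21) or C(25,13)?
C(25,21)=12,650, C(25,13)=5,200,300.
Final answer: C(25,13)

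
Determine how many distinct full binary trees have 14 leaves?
742,900

Reasoning: Using the Catalan number formula: C_n = C(2n, n) / (n+1)
C_13 = C(26, 13) / (13+1)
     = 10400600 / 14
     = 742,900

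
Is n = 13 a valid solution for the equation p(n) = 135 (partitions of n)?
Pentagonal recurrence p(n) = p(n−1) + p(n−2) − p(n−5) − p(n−7) + …: p(13) = p(12) + p(11) − p(8) − p(6) + p(1) = 77 + 56 − 22 − 11 + 1 = 101, which does not equal 135.

Answer: No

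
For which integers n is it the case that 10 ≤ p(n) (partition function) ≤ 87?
Tabulating p(n) via p(n) = p(n−1) + p(n−2) − p(n−5) − p(n−7) + …: p(5)=7; p(6)=11; p(7)=15; p(8)=22; p(9)=30; p(10)=42; p(11)=56; p(12)=77; p(13)=101. So valid n = 6, 7, 8, 9, 10, 11, 12.

Answer: 6, 7, 8, 9, 10, 11, 12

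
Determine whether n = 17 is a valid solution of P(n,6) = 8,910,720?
Yes

Reasoning: P(17,6) = 17·16·15·14·13·12 = 8,910,720, which equals 8,910,720.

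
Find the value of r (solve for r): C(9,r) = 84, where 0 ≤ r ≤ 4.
3

Reasoning: C(9,r) is increasing for 0 ≤ r ≤ 4. Stepping up (C(9,r+1) = C(9,r)·(9−r)/(r+1)): C(9,1) = 9, C(9,2) = 36, C(9,3) = 84 ✓. So r = 3.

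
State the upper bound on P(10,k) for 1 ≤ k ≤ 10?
3,628,800
P(10,k) increases in k, so maximum at k = 10: 10! = 3,628,800.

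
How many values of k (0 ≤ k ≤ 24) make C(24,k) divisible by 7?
9

Reasoning: Checking C(24,k) mod 7 for k = 0..24: divisible at k = 4, 5, 6, 11, 12, 13, 18, 19, 20. That's 9 values.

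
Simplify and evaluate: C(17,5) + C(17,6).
18,564

Reasoning: By Pascal's identity: C(18,6) = 18,564.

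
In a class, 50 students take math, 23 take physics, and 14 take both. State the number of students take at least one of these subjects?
59

Solution: |A∪B| = |A|+|B|-|A∩B| = 50+23-14 = 59.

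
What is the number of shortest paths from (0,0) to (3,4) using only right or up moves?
35
Choose 3 rights from 7 moves: C(7,3) = 35.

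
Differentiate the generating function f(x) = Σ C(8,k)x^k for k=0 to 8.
Σ k·C(8,k)x^(k-1) for k=1 to 8

Solution: Term-by-term differentiation gives Σ k·C(8,k)x^{k-1} for k=1 to 8.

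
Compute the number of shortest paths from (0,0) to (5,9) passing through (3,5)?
840

Working:
To (3,5): C(8,3)=56. From there: C(6,2)=15. Total: 840.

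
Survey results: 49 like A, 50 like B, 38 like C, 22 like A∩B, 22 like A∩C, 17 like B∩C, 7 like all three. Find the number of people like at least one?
83
|A∪B∪C| = 49+50+38-22-22-17+7 = 83.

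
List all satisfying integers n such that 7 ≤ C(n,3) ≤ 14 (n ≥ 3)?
C(4,3)=4; C(5,3)=10; C(6,3)=20. So valid n = 5.
Final answer: 5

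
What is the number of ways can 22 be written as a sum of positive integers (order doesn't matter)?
1,002

Explanation: Pentagonal recurrence p(n) = p(n−1) + p(n−2) − p(n−5) − p(n−7) + …: p(22) = p(21) + p(20) − p(17) − p(15) + p(10) + p(7) − p(0) = 792 + 627 − 297 − 176 + 42 + 15 − 1 = 1,002.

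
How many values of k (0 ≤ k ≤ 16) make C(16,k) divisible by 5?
9

Explanation: Checking C(16,k) mod 5 for k = 0..16: divisible at k = 2, 3, 4, 7, 8, 9, 12, 13, 14. That's 9 values.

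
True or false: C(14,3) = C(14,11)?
True

Explanation: C(14,3) = C(14,14-3) by the symmetry property; both equal 364.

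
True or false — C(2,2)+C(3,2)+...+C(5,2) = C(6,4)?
False

Solution: Hockey stick identity gives Σ = C(6,3) = 20; RHS C(6,4) = 15.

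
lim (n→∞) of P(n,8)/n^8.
1

Working:
P(n,8) = n(n-1)···(n-7) ≈ n^8 for large n. Limit = 1.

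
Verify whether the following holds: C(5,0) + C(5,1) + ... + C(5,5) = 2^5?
True
Binomial theorem with x = y = 1: Σ C(5,i) = (1+1)^5 = 2^5 = 32. The statement holds.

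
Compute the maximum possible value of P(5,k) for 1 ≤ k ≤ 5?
P(5,k) increases in k, so maximum at k = 5: 5! = 120.
Final answer: 120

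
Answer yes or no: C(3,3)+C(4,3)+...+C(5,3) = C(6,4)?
Yes
Hockey stick identity gives Σ = C(6,4) = 15; RHS C(6,4) = 15.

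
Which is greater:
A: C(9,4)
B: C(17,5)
B

Reasoning: A=C(9,4)=126, B=C(17,5)=6,188.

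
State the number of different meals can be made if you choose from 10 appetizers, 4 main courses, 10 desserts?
400

Working:
By the multiplication principle: 10 × 4 × 10 = 400.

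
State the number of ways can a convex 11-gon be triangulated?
4,862

Explanation: Using the Catalan number formula: C_n = C(2n, n) / (n+1)
C_9 = C(18, 9) / (9+1)
     = 48620 / 10
     = 4,862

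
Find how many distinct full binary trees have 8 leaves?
429

Reasoning: Using the Catalan number formula: C_n = C(2n, n) / (n+1)
C_7 = C(14, 7) / (7+1)
     = 3432 / 8
     = 429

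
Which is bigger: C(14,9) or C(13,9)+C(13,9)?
C(14,9)

Solution: C(14,9)=2,002; C(13,9)+C(13,9)=715+715=1,430.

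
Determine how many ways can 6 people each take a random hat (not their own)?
265

Working:
Using D(n) = (n-1)[D(n-1) + D(n-2)]:
D(6) = (6-1) × [D(5) + D(4)]
      = 5 × [44 + 9]
      = 5 × 53
      = 265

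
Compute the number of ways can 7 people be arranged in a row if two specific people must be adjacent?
1,440

Explanation: Treat pair as unit: (7-1)! arrangements × 2 internal orders = 1,440.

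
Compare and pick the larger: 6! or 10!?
10!

Reasoning: 6!=720, 10!=3,628,800. 10! > 6!.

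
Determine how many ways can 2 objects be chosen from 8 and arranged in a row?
56
P(8,2) = 8!/(8-2)! = 56.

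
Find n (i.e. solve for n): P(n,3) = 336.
8

Reasoning: P(n,3) = n(n−1)(n−2) is increasing in n; n(n−1)(n−2) ≈ (n−1)^3 = 336 gives n ≈ 8.0. Check: P(6,3) = 120, P(7,3) = 210, P(8,3) = 336 ✓. So n = 8.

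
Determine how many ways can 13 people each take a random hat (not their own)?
2,290,792,932
Using D(n) = (n-1)[D(n-1) + D(n-2)]:
D(13) = (13-1) × [D(12) + D(11)]
      = 12 × [176214841 + 14684570]
      = 12 × 190899411
      = 2,290,792,932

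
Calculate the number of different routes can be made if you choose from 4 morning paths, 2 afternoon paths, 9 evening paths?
72

Explanation: By the multiplication principle: 4 × 2 × 9 = 72.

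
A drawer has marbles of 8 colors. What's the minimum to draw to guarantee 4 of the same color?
25

Solution: Worst case: 3 of each = 24. One more: 25.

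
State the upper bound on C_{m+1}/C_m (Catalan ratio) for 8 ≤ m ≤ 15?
62/17

C_{m+1}/C_m = 2(2m+1)/(m+2), which increases with m. Maximum at m = 15: 2·31/17 = 62/17.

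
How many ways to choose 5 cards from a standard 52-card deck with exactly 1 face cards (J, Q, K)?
1,096,680
12 face cards and 40 non-face cards: C(12,1) × C(40,4) = 12 × 91,390 = 1,096,680.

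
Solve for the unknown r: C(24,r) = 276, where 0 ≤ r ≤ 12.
2

Solution: C(24,r) is increasing for 0 ≤ r ≤ 12. Stepping up (C(24,r+1) = C(24,r)·(24−r)/(r+1)): C(24,1) = 24, C(24,2) = 276 ✓. So r = 2.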